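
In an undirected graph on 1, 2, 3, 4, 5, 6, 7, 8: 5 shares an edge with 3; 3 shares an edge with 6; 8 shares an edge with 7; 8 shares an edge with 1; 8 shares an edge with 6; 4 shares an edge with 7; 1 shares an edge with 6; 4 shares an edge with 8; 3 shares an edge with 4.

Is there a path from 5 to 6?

Yes

Explore from 5.
Distance 1: reach 3.
Distance 2: reach 4, 6.
Found 6.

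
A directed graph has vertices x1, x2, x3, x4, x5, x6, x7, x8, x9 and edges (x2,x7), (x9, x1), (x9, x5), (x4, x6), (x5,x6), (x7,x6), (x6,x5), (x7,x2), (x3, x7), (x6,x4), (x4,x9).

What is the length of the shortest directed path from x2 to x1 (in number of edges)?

Distance 0: x2.
Distance 1: x7.
Distance 2: x6.
Distance 3: x4, x5.
Distance 4: x9.
Distance 5: x1 — contains x1.

5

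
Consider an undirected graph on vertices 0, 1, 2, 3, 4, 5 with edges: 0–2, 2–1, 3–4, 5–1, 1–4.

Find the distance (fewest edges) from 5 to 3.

Distance 0: 5.
Distance 1: 1.
Distance 2: 2, 4.
Distance 3: 0, 3 — contains 3.

3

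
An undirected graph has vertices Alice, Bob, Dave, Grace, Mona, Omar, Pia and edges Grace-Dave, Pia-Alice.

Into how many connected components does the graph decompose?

5

From Alice: component {Alice, Pia}.
From Bob: component {Bob}.
From Dave: component {Dave, Grace}.
From Mona: component {Mona}.
From Omar: component {Omar}.
That's 5 components.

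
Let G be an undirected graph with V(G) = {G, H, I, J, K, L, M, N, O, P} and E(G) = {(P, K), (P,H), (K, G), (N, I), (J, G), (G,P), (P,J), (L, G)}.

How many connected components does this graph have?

4

From G: component {G, H, J, K, L, P}.
From I: component {I, N}.
From M: component {M}.
From O: component {O}.
That's 4 components.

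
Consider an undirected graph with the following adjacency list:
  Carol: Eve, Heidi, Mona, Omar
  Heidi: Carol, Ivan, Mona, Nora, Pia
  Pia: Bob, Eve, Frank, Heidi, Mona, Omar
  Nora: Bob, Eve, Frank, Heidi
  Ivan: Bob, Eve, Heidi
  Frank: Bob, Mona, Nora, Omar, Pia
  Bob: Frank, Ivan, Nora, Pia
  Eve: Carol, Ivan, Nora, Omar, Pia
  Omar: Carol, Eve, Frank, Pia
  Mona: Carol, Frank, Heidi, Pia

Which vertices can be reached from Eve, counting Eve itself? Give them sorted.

Bob, Carol, Eve, Frank, Heidi, Ivan, Mona, Nora, Omar, Pia

Start at Eve.
Its neighbours: Carol, Ivan, Nora, Omar, Pia.
Then their neighbours: Bob, Frank, Heidi, Mona.
Every vertex is now reached.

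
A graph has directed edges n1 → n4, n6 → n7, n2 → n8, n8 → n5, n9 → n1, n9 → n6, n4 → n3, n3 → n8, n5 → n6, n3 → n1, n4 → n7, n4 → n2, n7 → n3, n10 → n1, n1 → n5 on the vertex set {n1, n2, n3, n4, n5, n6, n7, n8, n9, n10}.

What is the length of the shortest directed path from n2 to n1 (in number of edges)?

6

Distance 0: n2.
Distance 1: n8.
Distance 2: n5.
Distance 3: n6.
Distance 4: n7.
Distance 5: n3.
Distance 6: n1 — contains n1.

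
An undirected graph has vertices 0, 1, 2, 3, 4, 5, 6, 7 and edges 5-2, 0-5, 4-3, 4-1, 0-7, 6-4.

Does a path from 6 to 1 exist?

Explore from 6.
Distance 1: reach 4.
Distance 2: reach 1, 3.
Found 1.

Yes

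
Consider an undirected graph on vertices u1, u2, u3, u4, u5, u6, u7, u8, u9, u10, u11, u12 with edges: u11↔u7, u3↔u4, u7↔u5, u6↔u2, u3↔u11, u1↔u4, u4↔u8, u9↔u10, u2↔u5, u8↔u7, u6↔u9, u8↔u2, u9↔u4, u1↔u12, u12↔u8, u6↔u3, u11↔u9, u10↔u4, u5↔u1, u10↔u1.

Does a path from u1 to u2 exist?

Explore from u1.
Distance 1: reach u4, u5, u10, u12.
Distance 2: reach u2, u3, u7, u8, u9.
Found u2.

Yes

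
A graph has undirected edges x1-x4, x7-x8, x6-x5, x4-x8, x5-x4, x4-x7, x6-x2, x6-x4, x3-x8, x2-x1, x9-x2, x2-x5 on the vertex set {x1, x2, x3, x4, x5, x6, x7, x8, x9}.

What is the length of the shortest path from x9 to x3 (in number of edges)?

Distance 0: x9.
Distance 1: x2.
Distance 2: x1, x5, x6.
Distance 3: x4.
Distance 4: x7, x8.
Distance 5: x3 — contains x3.

5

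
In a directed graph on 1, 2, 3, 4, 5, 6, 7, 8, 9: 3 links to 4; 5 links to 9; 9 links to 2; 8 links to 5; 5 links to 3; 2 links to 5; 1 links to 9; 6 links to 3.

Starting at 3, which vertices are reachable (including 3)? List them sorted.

Start at 3.
Its neighbours: 4.
Nothing further is reachable.

3, 4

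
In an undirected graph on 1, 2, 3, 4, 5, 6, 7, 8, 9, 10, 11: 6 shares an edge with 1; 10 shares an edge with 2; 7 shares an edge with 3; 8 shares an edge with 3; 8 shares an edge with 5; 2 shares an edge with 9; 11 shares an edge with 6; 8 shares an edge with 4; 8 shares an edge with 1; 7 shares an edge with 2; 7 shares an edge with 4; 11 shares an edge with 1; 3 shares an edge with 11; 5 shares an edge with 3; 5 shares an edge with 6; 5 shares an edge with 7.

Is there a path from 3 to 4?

Yes

Explore from 3.
Distance 1: reach 5, 7, 8, 11.
Distance 2: reach 1, 2, 4, 6.
Found 4.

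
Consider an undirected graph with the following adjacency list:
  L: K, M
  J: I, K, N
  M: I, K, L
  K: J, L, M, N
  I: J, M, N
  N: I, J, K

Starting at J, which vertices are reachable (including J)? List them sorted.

Start at J.
Its neighbours: I, K, N.
Then their neighbours: L, M.
Every vertex is now reached.

I, J, K, L, M, N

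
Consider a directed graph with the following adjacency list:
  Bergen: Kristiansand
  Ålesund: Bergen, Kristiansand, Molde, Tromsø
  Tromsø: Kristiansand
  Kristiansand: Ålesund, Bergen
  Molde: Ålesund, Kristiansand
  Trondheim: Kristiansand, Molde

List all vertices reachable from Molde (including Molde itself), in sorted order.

Start at Molde.
Its neighbours: Ålesund, Kristiansand.
Then their neighbours: Bergen, Tromsø.
Nothing further is reachable.

Ålesund, Bergen, Kristiansand, Molde, Tromsø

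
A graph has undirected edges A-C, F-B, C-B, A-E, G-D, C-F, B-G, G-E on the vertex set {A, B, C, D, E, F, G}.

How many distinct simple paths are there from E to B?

E–A–C–B
E–A–C–F–B
E–G–B

3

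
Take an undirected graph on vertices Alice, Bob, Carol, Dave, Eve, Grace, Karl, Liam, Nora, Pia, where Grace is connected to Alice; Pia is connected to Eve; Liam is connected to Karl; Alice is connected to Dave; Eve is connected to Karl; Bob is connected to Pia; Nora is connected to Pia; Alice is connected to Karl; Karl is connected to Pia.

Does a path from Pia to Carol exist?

No

Explore from Pia.
Distance 1: reach Bob, Eve, Karl, Nora.
Distance 2: reach Alice, Liam.
Distance 3: reach Dave, Grace.
The search is exhausted without reaching Carol; it lies in a different component.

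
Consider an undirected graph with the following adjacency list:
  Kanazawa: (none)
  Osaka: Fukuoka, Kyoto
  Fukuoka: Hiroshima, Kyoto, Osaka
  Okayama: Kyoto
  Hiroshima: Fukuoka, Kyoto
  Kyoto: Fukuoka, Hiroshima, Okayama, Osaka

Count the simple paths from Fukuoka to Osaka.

Fukuoka–Hiroshima–Kyoto–Osaka
Fukuoka–Kyoto–Osaka
Fukuoka–Osaka

3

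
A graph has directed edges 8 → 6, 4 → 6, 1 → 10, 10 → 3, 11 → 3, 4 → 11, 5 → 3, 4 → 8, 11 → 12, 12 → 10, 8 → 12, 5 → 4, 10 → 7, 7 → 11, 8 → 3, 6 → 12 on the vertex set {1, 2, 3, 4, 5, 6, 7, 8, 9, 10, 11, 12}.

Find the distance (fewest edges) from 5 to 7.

Distance 0: 5.
Distance 1: 3, 4.
Distance 2: 6, 8, 11.
Distance 3: 12.
Distance 4: 10.
Distance 5: 7 — contains 7.

5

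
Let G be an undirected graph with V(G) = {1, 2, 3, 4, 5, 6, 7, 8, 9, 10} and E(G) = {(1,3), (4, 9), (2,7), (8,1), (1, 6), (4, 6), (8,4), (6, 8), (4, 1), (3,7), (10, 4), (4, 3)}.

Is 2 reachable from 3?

Yes

Explore from 3.
Distance 1: reach 1, 4, 7.
Distance 2: reach 2, 6, 8, 9, 10.
Found 2.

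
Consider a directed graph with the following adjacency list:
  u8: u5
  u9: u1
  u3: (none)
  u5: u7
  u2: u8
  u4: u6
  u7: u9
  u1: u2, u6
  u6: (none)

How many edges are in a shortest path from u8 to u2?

Distance 0: u8.
Distance 1: u5.
Distance 2: u7.
Distance 3: u9.
Distance 4: u1.
Distance 5: u2, u6 — contains u2.

5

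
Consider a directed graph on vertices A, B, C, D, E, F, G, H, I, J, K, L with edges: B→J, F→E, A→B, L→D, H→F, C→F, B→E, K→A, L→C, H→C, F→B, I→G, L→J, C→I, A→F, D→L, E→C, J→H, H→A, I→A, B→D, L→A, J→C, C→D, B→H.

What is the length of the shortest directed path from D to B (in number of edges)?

Distance 0: D.
Distance 1: L.
Distance 2: A, C, J.
Distance 3: B, F, H, I — contains B.

3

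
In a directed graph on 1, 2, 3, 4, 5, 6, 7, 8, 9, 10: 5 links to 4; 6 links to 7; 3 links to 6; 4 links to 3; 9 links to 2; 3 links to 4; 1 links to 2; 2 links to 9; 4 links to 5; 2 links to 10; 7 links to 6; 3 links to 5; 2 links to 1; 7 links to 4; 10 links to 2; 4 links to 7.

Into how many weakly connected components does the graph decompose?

From 1: component {1, 2, 9, 10}.
From 3: component {3, 4, 5, 6, 7}.
From 8: component {8}.
That's 3 components.

3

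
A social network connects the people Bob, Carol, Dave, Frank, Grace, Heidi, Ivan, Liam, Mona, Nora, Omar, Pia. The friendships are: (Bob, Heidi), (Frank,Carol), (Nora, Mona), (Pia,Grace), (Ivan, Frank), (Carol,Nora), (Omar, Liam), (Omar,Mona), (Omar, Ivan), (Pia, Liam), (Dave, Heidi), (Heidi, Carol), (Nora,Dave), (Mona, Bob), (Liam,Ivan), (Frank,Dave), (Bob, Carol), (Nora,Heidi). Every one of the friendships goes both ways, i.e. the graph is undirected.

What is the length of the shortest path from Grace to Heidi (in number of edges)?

6

Distance 0: Grace.
Distance 1: Pia.
Distance 2: Liam.
Distance 3: Ivan, Omar.
Distance 4: Frank, Mona.
Distance 5: Bob, Carol, Dave, Nora.
Distance 6: Heidi — contains Heidi.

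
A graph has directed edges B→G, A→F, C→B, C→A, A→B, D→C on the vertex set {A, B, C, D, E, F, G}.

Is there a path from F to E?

No

F has no outgoing edges, so nothing is reachable from it.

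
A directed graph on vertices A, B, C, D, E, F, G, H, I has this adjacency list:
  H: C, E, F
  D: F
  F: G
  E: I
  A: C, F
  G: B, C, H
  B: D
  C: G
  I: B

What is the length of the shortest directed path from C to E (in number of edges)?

3

Distance 0: C.
Distance 1: G.
Distance 2: B, H.
Distance 3: D, E, F — contains E.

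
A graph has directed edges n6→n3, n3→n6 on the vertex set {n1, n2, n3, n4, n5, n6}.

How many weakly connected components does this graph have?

5

From n1: component {n1}.
From n2: component {n2}.
From n3: component {n3, n6}.
From n4: component {n4}.
From n5: component {n5}.
That's 5 components.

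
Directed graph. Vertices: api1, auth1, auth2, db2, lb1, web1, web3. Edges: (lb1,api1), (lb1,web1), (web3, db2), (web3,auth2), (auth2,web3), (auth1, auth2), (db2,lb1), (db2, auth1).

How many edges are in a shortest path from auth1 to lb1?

Distance 0: auth1.
Distance 1: auth2.
Distance 2: web3.
Distance 3: db2.
Distance 4: lb1 — contains lb1.

4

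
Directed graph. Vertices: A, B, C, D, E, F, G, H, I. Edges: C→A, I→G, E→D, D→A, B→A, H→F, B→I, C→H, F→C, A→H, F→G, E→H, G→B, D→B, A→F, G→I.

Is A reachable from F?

Explore from F.
Distance 1: reach C, G.
Distance 2: reach A, B, H, I.
Found A.

Yes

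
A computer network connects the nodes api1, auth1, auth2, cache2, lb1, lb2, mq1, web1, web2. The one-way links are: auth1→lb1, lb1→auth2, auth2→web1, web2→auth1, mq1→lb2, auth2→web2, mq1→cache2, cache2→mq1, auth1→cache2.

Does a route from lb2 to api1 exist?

No

lb2 has no outgoing edges, so nothing is reachable from it.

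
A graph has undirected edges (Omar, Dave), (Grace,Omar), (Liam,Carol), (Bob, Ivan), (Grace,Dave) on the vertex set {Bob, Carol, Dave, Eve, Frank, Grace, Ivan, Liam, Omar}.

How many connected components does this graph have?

From Bob: component {Bob, Ivan}.
From Carol: component {Carol, Liam}.
From Dave: component {Dave, Grace, Omar}.
From Eve: component {Eve}.
From Frank: component {Frank}.
That's 5 components.

5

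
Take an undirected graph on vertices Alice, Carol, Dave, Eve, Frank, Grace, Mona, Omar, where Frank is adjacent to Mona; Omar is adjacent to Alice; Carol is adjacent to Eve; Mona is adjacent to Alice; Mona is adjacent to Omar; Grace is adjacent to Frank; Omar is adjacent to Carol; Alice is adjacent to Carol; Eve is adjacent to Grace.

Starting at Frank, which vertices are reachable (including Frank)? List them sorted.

Alice, Carol, Eve, Frank, Grace, Mona, Omar

Start at Frank.
Its neighbours: Grace, Mona.
Then their neighbours: Alice, Eve, Omar.
Then next layer: Carol.
Nothing further is reachable.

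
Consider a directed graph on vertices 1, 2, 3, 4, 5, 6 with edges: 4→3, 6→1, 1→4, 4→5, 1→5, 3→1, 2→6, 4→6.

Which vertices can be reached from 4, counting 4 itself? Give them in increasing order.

1, 3, 4, 5, 6

Start at 4.
Its neighbours: 3, 5, 6.
Then their neighbours: 1.
Nothing further is reachable.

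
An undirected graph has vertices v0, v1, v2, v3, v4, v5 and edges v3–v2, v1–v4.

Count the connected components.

From v0: component {v0}.
From v1: component {v1, v4}.
From v2: component {v2, v3}.
From v5: component {v5}.
That's 4 components.

4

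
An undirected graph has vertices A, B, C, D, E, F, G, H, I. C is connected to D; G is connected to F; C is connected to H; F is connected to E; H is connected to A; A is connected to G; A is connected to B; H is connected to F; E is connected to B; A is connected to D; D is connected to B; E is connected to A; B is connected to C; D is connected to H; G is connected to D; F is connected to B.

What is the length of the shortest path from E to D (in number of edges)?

2

Distance 0: E.
Distance 1: A, B, F.
Distance 2: C, D, G, H — contains D.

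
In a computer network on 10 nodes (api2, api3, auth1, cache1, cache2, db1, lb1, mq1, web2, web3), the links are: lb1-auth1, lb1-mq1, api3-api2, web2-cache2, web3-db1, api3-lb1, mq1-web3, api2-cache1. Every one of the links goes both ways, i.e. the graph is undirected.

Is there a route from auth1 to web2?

Explore from auth1.
Distance 1: reach lb1.
Distance 2: reach api3, mq1.
Distance 3: reach api2, web3.
Distance 4: reach cache1, db1.
The search is exhausted without reaching web2; it lies in a different component.

No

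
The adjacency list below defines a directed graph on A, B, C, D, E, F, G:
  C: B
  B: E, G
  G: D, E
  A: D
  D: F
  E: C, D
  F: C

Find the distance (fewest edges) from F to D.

Distance 0: F.
Distance 1: C.
Distance 2: B.
Distance 3: E, G.
Distance 4: D — contains D.

4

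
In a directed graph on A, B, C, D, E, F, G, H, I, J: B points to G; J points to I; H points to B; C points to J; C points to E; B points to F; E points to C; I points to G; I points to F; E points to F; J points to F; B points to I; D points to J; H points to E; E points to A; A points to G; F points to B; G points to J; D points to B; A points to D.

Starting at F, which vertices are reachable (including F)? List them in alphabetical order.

Start at F.
Its neighbours: B.
Then their neighbours: G, I.
Then next layer: J.
Nothing further is reachable.

B, F, G, I, J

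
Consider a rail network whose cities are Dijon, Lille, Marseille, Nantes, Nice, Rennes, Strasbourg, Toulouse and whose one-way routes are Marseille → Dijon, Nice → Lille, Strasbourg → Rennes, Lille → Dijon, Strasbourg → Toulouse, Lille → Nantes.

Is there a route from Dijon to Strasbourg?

No

Dijon has no outgoing edges, so nothing is reachable from it.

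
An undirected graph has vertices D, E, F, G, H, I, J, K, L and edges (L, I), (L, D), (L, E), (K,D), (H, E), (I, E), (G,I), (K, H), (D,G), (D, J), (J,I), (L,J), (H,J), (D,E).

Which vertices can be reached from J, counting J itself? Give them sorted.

D, E, G, H, I, J, K, L

Start at J.
Its neighbours: D, H, I, L.
Then their neighbours: E, G, K.
Nothing further is reachable.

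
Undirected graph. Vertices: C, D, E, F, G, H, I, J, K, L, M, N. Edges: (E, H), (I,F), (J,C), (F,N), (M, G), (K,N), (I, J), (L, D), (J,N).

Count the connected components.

From C: component {C, F, I, J, K, N}.
From D: component {D, L}.
From E: component {E, H}.
From G: component {G, M}.
That's 4 components.

4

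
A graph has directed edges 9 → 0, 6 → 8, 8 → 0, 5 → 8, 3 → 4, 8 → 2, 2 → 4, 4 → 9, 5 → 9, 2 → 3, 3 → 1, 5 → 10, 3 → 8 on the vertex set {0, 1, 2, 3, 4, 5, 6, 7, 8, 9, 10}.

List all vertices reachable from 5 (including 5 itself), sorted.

0, 1, 2, 3, 4, 5, 8, 9, 10

Start at 5.
Its neighbours: 8, 9, 10.
Then their neighbours: 0, 2.
Then next layer: 3, 4.
Then next layer: 1.
Nothing further is reachable.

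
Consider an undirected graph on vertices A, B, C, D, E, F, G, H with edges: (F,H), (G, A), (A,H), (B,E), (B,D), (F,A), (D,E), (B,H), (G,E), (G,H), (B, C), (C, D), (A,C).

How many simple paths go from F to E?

F–A–C–B–D–E
F–A–C–B–E
F–A–C–B–H–G–E
F–A–C–D–B–E
F–A–C–D–B–H–G–E
F–A–C–D–E
F–A–G–E
F–A–G–H–B–C–D–E
... and 21 more.

29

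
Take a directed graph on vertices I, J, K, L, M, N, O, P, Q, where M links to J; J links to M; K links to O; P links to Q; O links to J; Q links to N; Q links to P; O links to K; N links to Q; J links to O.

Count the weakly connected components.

4

From I: component {I}.
From J: component {J, K, M, O}.
From L: component {L}.
From N: component {N, P, Q}.
That's 4 components.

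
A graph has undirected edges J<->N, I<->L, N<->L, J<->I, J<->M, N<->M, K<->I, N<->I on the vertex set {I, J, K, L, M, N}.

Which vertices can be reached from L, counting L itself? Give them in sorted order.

Start at L.
Its neighbours: I, N.
Then their neighbours: J, K, M.
Every vertex is now reached.

I, J, K, L, M, N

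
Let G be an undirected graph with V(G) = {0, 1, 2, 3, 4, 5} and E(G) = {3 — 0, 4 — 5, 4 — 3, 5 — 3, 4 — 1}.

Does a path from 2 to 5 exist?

No

2 has no edges, so nothing is reachable from it.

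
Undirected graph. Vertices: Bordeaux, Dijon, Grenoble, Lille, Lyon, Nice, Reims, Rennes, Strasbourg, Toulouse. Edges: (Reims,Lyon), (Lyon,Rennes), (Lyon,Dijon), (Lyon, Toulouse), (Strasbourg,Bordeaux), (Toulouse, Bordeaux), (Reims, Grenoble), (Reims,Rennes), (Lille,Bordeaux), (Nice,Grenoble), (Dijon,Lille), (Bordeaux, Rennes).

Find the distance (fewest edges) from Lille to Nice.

5

Distance 0: Lille.
Distance 1: Bordeaux, Dijon.
Distance 2: Lyon, Rennes, Strasbourg, Toulouse.
Distance 3: Reims.
Distance 4: Grenoble.
Distance 5: Nice — contains Nice.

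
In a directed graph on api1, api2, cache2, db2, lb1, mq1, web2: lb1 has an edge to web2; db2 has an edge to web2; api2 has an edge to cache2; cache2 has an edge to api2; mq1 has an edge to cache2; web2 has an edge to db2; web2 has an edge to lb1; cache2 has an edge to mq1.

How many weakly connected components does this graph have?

3

From api1: component {api1}.
From api2: component {api2, cache2, mq1}.
From db2: component {db2, lb1, web2}.
That's 3 components.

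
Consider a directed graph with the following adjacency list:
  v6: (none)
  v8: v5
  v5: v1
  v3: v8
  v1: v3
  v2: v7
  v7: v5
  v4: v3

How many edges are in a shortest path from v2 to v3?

4

Distance 0: v2.
Distance 1: v7.
Distance 2: v5.
Distance 3: v1.
Distance 4: v3 — contains v3.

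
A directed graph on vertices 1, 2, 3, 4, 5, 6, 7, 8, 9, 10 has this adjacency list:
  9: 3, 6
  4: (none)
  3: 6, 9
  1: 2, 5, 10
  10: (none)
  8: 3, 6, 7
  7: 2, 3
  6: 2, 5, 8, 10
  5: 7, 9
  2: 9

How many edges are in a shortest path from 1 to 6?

3

Distance 0: 1.
Distance 1: 2, 5, 10.
Distance 2: 7, 9.
Distance 3: 3, 6 — contains 6.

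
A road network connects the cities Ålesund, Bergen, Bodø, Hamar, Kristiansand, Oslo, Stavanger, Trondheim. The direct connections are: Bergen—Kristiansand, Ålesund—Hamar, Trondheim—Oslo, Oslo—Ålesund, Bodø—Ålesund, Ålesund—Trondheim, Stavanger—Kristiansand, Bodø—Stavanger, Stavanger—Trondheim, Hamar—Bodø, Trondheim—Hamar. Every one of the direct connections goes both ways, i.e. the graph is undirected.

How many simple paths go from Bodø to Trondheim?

Bodø–Ålesund–Hamar–Trondheim
Bodø–Ålesund–Oslo–Trondheim
Bodø–Ålesund–Trondheim
Bodø–Hamar–Ålesund–Oslo–Trondheim
Bodø–Hamar–Ålesund–Trondheim
Bodø–Hamar–Trondheim
Bodø–Stavanger–Trondheim

7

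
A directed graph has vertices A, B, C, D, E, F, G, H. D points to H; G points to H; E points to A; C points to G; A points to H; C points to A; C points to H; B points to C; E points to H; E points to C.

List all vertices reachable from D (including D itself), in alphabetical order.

D, H

Start at D.
Its neighbours: H.
Nothing further is reachable.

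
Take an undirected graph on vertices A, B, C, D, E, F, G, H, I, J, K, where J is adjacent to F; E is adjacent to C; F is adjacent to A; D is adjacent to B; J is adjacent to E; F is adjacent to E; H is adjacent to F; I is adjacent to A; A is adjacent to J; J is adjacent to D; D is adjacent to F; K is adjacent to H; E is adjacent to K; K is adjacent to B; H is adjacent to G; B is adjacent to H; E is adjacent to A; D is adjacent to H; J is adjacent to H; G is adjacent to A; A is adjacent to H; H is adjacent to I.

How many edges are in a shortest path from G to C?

3

Distance 0: G.
Distance 1: A, H.
Distance 2: B, D, E, F, I, J, K.
Distance 3: C — contains C.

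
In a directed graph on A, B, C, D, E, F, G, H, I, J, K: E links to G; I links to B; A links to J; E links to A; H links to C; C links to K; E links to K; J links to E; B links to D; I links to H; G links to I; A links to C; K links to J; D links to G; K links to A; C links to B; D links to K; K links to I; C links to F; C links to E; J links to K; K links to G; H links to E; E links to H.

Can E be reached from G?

Yes

Explore from G.
Distance 1: reach I.
Distance 2: reach B, H.
Distance 3: reach C, D, E.
Found E.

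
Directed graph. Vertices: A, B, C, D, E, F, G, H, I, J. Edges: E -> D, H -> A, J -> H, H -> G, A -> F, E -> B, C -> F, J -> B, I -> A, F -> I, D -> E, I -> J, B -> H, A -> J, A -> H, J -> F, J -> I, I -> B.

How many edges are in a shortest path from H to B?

Distance 0: H.
Distance 1: A, G.
Distance 2: F, J.
Distance 3: B, I — contains B.

3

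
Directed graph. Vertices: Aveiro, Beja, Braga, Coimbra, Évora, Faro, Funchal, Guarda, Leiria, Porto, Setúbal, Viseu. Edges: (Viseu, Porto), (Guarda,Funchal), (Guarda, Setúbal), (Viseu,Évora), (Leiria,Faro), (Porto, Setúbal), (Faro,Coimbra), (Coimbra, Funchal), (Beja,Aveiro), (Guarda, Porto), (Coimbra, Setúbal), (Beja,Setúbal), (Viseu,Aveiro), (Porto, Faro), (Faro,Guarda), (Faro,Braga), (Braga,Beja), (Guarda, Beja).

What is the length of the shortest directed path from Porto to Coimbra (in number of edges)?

Distance 0: Porto.
Distance 1: Faro, Setúbal.
Distance 2: Braga, Coimbra, Guarda — contains Coimbra.

2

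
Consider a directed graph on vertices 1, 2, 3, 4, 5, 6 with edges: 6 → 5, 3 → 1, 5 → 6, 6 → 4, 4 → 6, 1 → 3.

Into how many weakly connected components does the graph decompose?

3

From 1: component {1, 3}.
From 2: component {2}.
From 4: component {4, 5, 6}.
That's 3 components.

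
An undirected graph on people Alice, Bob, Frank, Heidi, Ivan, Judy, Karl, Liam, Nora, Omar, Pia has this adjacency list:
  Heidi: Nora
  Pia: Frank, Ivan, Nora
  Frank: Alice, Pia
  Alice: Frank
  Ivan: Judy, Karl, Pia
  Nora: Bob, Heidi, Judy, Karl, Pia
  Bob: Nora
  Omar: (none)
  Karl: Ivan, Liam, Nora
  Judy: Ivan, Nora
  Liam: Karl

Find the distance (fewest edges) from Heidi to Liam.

3

Distance 0: Heidi.
Distance 1: Nora.
Distance 2: Bob, Judy, Karl, Pia.
Distance 3: Frank, Ivan, Liam — contains Liam.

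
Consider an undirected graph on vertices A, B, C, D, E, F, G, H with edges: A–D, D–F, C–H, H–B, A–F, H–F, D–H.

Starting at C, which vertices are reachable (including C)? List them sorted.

Start at C.
Its neighbours: H.
Then their neighbours: B, D, F.
Then next layer: A.
Nothing further is reachable.

A, B, C, D, F, H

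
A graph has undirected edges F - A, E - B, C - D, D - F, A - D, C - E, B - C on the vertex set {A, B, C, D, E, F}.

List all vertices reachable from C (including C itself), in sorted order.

Start at C.
Its neighbours: B, D, E.
Then their neighbours: A, F.
Every vertex is now reached.

A, B, C, D, E, F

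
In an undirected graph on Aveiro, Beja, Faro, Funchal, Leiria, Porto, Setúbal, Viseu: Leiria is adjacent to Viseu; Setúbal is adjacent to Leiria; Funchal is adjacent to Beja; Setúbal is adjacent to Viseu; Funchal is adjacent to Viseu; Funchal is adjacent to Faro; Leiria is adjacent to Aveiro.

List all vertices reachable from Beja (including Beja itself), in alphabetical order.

Start at Beja.
Its neighbours: Funchal.
Then their neighbours: Faro, Viseu.
Then next layer: Leiria, Setúbal.
Then next layer: Aveiro.
Nothing further is reachable.

Aveiro, Beja, Faro, Funchal, Leiria, Setúbal, Viseu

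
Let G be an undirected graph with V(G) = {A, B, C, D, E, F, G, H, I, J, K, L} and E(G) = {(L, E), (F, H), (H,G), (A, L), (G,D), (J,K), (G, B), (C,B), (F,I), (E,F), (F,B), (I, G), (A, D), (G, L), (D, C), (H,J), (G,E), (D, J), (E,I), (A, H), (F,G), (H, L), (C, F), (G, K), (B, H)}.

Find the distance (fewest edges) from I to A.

Distance 0: I.
Distance 1: E, F, G.
Distance 2: B, C, D, H, K, L.
Distance 3: A, J — contains A.

3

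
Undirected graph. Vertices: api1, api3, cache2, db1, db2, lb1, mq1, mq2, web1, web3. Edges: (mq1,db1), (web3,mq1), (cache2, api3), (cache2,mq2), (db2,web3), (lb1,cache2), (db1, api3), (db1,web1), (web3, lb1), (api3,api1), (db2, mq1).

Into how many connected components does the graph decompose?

1

From api1: component {api1, api3, cache2, db1, db2, lb1, mq1, mq2, web1, web3}.
That's 1 component.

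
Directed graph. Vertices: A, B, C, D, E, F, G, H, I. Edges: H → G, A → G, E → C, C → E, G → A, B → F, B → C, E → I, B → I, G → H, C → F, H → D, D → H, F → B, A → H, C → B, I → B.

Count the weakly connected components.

From A: component {A, D, G, H}.
From B: component {B, C, E, F, I}.
That's 2 components.

2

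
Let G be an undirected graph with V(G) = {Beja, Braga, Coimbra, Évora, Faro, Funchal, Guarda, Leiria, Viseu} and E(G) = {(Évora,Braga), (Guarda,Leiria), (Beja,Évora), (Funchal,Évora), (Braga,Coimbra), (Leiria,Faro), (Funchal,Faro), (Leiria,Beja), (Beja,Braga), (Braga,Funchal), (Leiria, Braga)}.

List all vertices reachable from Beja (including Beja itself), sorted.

Beja, Braga, Coimbra, Évora, Faro, Funchal, Guarda, Leiria

Start at Beja.
Its neighbours: Braga, Évora, Leiria.
Then their neighbours: Coimbra, Faro, Funchal, Guarda.
Nothing further is reachable.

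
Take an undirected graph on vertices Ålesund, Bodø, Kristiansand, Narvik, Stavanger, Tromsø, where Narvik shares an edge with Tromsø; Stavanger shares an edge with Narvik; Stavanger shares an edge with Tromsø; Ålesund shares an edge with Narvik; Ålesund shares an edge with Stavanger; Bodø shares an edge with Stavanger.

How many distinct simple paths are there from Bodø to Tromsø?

Bodø–Stavanger–Ålesund–Narvik–Tromsø
Bodø–Stavanger–Narvik–Tromsø
Bodø–Stavanger–Tromsø

3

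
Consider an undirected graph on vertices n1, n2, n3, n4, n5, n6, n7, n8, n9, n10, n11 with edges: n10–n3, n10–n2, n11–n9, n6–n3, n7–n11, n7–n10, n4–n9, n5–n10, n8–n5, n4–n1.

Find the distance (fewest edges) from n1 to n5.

Distance 0: n1.
Distance 1: n4.
Distance 2: n9.
Distance 3: n11.
Distance 4: n7.
Distance 5: n10.
Distance 6: n2, n3, n5 — contains n5.

6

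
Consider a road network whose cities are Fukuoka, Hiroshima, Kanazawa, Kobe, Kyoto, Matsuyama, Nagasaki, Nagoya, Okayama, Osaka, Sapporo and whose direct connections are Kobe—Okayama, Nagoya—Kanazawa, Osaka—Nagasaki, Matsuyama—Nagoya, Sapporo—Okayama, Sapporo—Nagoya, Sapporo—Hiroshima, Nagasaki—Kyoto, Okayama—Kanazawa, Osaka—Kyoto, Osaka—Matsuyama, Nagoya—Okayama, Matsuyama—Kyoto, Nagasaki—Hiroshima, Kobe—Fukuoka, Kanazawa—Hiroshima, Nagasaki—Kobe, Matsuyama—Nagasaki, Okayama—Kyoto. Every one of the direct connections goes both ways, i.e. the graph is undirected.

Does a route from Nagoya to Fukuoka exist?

Yes

Explore from Nagoya.
Distance 1: reach Kanazawa, Matsuyama, Okayama, Sapporo.
Distance 2: reach Hiroshima, Kobe, Kyoto, Nagasaki, Osaka.
Distance 3: reach Fukuoka.
Found Fukuoka.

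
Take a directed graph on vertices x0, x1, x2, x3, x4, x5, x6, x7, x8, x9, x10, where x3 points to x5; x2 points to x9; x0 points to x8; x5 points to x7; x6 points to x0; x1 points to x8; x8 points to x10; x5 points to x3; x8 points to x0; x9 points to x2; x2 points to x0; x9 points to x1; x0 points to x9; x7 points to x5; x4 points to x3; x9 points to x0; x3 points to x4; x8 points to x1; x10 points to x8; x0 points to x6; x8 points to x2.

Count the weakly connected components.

From x0: component {x0, x1, x2, x6, x8, x9, x10}.
From x3: component {x3, x4, x5, x7}.
That's 2 components.

2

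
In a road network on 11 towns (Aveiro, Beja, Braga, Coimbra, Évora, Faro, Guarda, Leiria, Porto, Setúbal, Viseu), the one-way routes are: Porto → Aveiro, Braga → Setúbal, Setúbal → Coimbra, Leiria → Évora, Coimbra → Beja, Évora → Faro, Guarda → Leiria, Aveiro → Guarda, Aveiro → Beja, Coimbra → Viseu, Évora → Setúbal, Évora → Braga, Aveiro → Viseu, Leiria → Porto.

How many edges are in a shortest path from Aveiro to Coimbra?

5

Distance 0: Aveiro.
Distance 1: Beja, Guarda, Viseu.
Distance 2: Leiria.
Distance 3: Évora, Porto.
Distance 4: Braga, Faro, Setúbal.
Distance 5: Coimbra — contains Coimbra.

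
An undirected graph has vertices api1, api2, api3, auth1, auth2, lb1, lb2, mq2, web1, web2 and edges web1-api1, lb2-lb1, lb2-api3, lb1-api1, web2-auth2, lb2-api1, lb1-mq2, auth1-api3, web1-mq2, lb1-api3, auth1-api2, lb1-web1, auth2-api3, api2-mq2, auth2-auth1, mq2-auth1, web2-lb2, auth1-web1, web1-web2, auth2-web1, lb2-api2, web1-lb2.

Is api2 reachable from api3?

Explore from api3.
Distance 1: reach auth1, auth2, lb1, lb2.
Distance 2: reach api1, api2, mq2, web1, web2.
Found api2.

Yes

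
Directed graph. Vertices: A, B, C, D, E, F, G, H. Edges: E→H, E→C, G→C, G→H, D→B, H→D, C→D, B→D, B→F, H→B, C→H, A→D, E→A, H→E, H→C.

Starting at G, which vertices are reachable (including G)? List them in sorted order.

Start at G.
Its neighbours: C, H.
Then their neighbours: B, D, E.
Then next layer: A, F.
Every vertex is now reached.

A, B, C, D, E, F, G, H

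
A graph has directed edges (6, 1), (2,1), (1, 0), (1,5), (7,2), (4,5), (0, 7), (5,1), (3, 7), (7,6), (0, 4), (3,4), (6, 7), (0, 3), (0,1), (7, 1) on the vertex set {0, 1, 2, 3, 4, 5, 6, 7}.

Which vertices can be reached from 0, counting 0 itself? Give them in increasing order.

Start at 0.
Its neighbours: 1, 3, 4, 7.
Then their neighbours: 2, 5, 6.
Every vertex is now reached.

0, 1, 2, 3, 4, 5, 6, 7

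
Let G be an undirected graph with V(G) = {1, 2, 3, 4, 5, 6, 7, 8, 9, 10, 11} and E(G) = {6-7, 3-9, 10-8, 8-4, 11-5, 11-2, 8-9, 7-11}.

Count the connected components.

From 1: component {1}.
From 2: component {2, 5, 6, 7, 11}.
From 3: component {3, 4, 8, 9, 10}.
That's 3 components.

3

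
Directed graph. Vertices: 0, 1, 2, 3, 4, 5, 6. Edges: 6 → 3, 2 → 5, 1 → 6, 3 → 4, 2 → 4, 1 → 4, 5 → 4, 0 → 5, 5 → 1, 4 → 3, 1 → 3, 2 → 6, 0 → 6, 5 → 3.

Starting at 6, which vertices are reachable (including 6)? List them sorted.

Start at 6.
Its neighbours: 3.
Then their neighbours: 4.
Nothing further is reachable.

3, 4, 6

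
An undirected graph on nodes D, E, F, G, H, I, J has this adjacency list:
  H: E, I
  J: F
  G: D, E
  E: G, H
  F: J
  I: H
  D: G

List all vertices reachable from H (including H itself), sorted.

Start at H.
Its neighbours: E, I.
Then their neighbours: G.
Then next layer: D.
Nothing further is reachable.

D, E, G, H, I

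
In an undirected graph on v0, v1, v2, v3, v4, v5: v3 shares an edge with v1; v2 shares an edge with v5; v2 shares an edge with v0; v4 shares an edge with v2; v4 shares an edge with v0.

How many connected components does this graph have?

2

From v0: component {v0, v2, v4, v5}.
From v1: component {v1, v3}.
That's 2 components.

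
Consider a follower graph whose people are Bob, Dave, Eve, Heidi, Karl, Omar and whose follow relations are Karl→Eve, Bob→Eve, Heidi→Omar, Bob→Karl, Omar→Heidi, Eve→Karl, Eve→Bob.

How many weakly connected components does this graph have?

From Bob: component {Bob, Eve, Karl}.
From Dave: component {Dave}.
From Heidi: component {Heidi, Omar}.
That's 3 components.

3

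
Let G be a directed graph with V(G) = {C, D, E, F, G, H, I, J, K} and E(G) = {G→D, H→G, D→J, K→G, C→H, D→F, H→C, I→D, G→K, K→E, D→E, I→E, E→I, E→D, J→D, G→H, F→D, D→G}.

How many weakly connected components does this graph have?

From C: component {C, D, E, F, G, H, I, J, K}.
That's 1 component.

1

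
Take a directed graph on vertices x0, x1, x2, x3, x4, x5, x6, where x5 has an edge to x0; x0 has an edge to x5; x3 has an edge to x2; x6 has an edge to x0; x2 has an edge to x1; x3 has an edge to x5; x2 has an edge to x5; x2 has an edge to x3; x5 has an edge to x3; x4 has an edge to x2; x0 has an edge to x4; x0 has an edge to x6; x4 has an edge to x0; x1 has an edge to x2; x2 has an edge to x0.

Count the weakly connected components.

From x0: component {x0, x1, x2, x3, x4, x5, x6}.
That's 1 component.

1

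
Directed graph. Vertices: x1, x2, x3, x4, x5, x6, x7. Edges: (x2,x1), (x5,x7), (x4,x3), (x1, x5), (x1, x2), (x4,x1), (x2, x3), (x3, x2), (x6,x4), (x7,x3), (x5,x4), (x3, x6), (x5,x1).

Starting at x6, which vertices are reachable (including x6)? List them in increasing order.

Start at x6.
Its neighbours: x4.
Then their neighbours: x1, x3.
Then next layer: x2, x5.
Then next layer: x7.
Every vertex is now reached.

x1, x2, x3, x4, x5, x6, x7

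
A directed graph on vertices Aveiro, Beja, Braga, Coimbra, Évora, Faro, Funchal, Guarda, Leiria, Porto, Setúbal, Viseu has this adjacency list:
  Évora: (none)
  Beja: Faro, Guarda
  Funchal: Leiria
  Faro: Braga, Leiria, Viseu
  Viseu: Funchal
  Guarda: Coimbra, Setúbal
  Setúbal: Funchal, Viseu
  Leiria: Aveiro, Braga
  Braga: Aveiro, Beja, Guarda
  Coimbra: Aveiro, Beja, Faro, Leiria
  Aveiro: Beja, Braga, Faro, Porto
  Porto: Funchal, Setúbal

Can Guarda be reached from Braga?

Yes

Explore from Braga.
Distance 1: reach Aveiro, Beja, Guarda.
Found Guarda.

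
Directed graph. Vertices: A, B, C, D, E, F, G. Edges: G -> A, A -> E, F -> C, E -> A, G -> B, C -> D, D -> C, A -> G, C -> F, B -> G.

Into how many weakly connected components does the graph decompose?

From A: component {A, B, E, G}.
From C: component {C, D, F}.
That's 2 components.

2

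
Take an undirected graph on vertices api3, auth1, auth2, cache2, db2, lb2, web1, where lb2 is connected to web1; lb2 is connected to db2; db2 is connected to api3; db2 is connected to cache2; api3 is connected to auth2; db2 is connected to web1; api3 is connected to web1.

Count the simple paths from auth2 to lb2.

4

auth2–api3–db2–lb2
auth2–api3–db2–web1–lb2
auth2–api3–web1–db2–lb2
auth2–api3–web1–lb2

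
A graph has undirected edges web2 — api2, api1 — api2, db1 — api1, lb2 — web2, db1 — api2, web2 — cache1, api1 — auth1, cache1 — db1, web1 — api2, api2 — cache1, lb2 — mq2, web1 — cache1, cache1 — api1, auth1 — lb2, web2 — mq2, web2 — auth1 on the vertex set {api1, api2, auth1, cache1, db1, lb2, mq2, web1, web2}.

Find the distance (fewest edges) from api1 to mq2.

3

Distance 0: api1.
Distance 1: api2, auth1, cache1, db1.
Distance 2: lb2, web1, web2.
Distance 3: mq2 — contains mq2.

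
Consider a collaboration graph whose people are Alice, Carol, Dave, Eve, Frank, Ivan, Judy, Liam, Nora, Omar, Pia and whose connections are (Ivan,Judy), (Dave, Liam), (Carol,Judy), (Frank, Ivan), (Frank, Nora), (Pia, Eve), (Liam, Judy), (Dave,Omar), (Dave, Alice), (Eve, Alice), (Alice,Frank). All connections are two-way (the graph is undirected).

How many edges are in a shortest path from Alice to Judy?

Distance 0: Alice.
Distance 1: Dave, Eve, Frank.
Distance 2: Ivan, Liam, Nora, Omar, Pia.
Distance 3: Judy — contains Judy.

3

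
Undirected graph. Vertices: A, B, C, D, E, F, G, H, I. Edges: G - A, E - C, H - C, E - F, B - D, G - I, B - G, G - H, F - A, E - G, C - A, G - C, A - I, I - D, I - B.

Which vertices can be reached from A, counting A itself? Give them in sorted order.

Start at A.
Its neighbours: C, F, G, I.
Then their neighbours: B, D, E, H.
Every vertex is now reached.

A, B, C, D, E, F, G, H, I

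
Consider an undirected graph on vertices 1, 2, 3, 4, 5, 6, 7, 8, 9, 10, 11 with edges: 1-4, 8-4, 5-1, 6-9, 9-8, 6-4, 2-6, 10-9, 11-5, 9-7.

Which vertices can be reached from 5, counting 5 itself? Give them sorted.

Start at 5.
Its neighbours: 1, 11.
Then their neighbours: 4.
Then next layer: 6, 8.
Then next layer: 2, 9.
Then next layer: 7, 10.
Nothing further is reachable.

1, 2, 4, 5, 6, 7, 8, 9, 10, 11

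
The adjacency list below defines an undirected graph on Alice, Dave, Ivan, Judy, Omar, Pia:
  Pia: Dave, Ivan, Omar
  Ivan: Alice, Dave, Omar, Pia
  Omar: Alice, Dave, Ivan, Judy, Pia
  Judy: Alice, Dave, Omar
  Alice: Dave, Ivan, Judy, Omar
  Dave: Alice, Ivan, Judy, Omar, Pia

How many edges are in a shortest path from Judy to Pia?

2

Distance 0: Judy.
Distance 1: Alice, Dave, Omar.
Distance 2: Ivan, Pia — contains Pia.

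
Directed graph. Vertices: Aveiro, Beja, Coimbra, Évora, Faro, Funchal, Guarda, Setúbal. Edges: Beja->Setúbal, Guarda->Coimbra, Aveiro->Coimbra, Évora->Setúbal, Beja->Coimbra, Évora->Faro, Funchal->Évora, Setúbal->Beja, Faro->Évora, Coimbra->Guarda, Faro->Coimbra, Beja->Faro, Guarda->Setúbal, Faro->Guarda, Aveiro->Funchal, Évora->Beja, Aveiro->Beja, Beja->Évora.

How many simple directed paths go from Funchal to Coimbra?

9

Funchal→Évora→Beja→Coimbra
Funchal→Évora→Beja→Faro→Coimbra
Funchal→Évora→Beja→Faro→Guarda→Coimbra
Funchal→Évora→Faro→Coimbra
Funchal→Évora→Faro→Guarda→Coimbra
Funchal→Évora→Faro→Guarda→Setúbal→Beja→Coimbra
Funchal→Évora→Setúbal→Beja→Coimbra
Funchal→Évora→Setúbal→Beja→Faro→Coimbra
Funchal→Évora→Setúbal→Beja→Faro→Guarda→Coimbra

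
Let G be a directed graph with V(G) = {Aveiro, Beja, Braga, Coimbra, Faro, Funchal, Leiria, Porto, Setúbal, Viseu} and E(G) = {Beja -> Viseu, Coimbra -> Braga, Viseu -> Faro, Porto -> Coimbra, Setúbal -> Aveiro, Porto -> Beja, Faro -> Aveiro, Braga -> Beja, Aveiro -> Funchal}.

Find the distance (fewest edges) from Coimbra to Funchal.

6

Distance 0: Coimbra.
Distance 1: Braga.
Distance 2: Beja.
Distance 3: Viseu.
Distance 4: Faro.
Distance 5: Aveiro.
Distance 6: Funchal — contains Funchal.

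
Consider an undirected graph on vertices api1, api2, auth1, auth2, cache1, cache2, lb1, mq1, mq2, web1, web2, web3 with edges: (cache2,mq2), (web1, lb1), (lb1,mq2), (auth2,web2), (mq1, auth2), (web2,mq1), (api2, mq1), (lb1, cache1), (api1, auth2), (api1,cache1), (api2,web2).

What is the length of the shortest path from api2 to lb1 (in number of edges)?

5

Distance 0: api2.
Distance 1: mq1, web2.
Distance 2: auth2.
Distance 3: api1.
Distance 4: cache1.
Distance 5: lb1 — contains lb1.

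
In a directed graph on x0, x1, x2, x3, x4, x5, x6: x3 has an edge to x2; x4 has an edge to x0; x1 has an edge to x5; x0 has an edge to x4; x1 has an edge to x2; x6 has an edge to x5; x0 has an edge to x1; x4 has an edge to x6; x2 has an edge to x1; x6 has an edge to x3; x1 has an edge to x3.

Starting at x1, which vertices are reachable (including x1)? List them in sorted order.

x1, x2, x3, x5

Start at x1.
Its neighbours: x2, x3, x5.
Nothing further is reachable.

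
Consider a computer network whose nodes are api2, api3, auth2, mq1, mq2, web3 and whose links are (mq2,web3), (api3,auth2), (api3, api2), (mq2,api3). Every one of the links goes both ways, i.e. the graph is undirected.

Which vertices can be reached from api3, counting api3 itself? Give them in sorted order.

api2, api3, auth2, mq2, web3

Start at api3.
Its neighbours: api2, auth2, mq2.
Then their neighbours: web3.
Nothing further is reachable.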